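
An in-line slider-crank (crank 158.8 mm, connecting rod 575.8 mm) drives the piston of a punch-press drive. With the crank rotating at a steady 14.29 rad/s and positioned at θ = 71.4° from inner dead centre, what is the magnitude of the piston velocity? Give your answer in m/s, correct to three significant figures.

ω = 14.29 rad/s
For an in-line slider-crank, x = r cosθ + √(L² − r² sin²θ), so v = −rω sinθ·[1 + r cosθ/√(L² − r² sin²θ)].
With r = 0.1588 m, L = 0.5758 m, θ = 71.4°: √(L² − r² sin²θ) = 0.55578 m.
v = −0.1588·14.29·0.94777·[1 + 0.1588·0.31896/0.55578] = -2.3467 m/s.
|v| = 2.3467 m/s.

2.35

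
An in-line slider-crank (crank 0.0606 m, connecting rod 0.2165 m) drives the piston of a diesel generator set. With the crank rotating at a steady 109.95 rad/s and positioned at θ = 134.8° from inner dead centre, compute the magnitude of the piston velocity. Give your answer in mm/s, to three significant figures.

3780

ω = 110 rad/s
For an in-line slider-crank, x = r cosθ + √(L² − r² sin²θ), so v = −rω sinθ·[1 + r cosθ/√(L² − r² sin²θ)].
With r = 0.0606 m, L = 0.2165 m, θ = 134.8°: √(L² − r² sin²θ) = 0.21219 m.
v = −0.0606·110·0.70957·[1 + 0.0606·-0.70463/0.21219] = -3.7764 m/s.
|v| = 3.7764 m/s = 3776.4 mm/s.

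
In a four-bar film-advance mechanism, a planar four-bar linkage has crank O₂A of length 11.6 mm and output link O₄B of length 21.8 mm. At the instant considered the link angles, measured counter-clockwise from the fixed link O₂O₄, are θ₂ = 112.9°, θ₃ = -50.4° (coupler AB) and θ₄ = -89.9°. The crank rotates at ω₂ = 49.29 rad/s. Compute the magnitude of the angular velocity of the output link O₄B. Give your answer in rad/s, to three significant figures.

11.8

ω₂ = 49.29 rad/s
Differentiating the loop-closure r₂e^{iθ₂}+r₃e^{iθ₃}=r₁+r₄e^{iθ₄} gives r₂ω₂e^{iθ₂}+r₃ω₃e^{iθ₃}=r₄ω₄e^{iθ₄}.
Eliminating the other unknown: ω₄ = r₂ω₂ sin(θ₂−θ₃) / [r₄ sin(θ₄−θ₃)].
Numerator sine = +0.28736; denominator sine = -0.63608.
Result = 0.0116·49.29·(+0.28736) / (0.0218·(-0.63608)) = -11.849 rad/s; magnitude 11.849 rad/s.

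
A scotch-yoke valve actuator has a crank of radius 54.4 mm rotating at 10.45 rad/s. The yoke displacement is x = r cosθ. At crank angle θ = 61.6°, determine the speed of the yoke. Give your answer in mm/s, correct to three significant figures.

500

ω = 10.45 rad/s
x = r cosθ ⇒ ẋ = −rω sinθ.
|v| = rω|sinθ| = 0.0544·10.45·|sin 61.6°| = 0.50006 m/s = 500.06 mm/s.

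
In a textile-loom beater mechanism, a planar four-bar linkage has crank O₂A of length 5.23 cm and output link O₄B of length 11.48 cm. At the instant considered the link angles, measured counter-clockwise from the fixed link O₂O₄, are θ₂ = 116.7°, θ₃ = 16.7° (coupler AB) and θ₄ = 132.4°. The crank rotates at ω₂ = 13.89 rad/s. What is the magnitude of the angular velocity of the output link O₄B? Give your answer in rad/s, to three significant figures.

ω₂ = 13.89 rad/s
Differentiating the loop-closure r₂e^{iθ₂}+r₃e^{iθ₃}=r₁+r₄e^{iθ₄} gives r₂ω₂e^{iθ₂}+r₃ω₃e^{iθ₃}=r₄ω₄e^{iθ₄}.
Eliminating the other unknown: ω₄ = r₂ω₂ sin(θ₂−θ₃) / [r₄ sin(θ₄−θ₃)].
Numerator sine = +0.98481; denominator sine = +0.90108.
Result = 0.0523·13.89·(+0.98481) / (0.1148·(+0.90108)) = +6.9159 rad/s; magnitude 6.9159 rad/s.

6.92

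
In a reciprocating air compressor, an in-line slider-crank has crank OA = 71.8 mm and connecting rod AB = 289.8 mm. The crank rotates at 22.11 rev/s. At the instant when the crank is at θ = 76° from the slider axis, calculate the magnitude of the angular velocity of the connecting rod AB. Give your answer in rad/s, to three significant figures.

ω = 138.9 rad/s (converted from 22.11 rev/s).
The rod makes angle φ with the slider axis where L sinφ = r sinθ; differentiating, L cosφ·φ̇ = r ω cosθ.
L cosφ = √(L² − r² sin²θ) = 0.2813 m.
|ω_rod| = r ω |cosθ| / √(L² − r² sin²θ) = 0.0718·138.9·0.24192/0.2813 = 8.5782 rad/s.

8.58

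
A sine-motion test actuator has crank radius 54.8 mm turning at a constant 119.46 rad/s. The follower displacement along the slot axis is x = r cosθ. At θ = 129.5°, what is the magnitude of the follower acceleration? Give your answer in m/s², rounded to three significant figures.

ω = 119.5 rad/s
x = r cosθ ⇒ ẍ = −rω² cosθ (ω constant).
|a| = rω²|cosθ| = 0.0548·(119.5)²·|cos 129.5°| = 497.43 m/s².

497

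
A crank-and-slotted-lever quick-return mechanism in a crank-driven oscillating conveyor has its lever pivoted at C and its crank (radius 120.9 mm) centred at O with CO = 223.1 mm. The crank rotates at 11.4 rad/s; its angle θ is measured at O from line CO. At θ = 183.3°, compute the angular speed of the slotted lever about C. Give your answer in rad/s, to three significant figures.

13.3

ω = 11.4 rad/s
Crank pin A relative to C: A = (d + r cosθ, r sinθ); lever angle φ = atan2(r sinθ, d + r cosθ).
Differentiating tanφ: φ̇ = rω(d cosθ + r)/(d² + r² + 2dr cosθ).
d² + r² + 2dr cosθ = |CA|² = 0.0105343 m²;  d cosθ + r = -0.10183 m.
|ω_lever| = |0.1209·11.4·-0.10183| / 0.0105343 = 13.323 rad/s.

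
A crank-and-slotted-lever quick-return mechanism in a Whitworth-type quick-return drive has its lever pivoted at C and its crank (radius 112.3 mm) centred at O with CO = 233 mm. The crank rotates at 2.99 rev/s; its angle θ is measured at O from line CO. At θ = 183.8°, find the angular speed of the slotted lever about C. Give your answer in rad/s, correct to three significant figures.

17.3

ω = 18.79 rad/s (from 2.99 rev/s).
Crank pin A relative to C: A = (d + r cosθ, r sinθ); lever angle φ = atan2(r sinθ, d + r cosθ).
Differentiating tanφ: φ̇ = rω(d cosθ + r)/(d² + r² + 2dr cosθ).
d² + r² + 2dr cosθ = |CA|² = 0.0146835 m²;  d cosθ + r = -0.12019 m.
|ω_lever| = |0.1123·18.79·-0.12019| / 0.0146835 = 17.269 rad/s.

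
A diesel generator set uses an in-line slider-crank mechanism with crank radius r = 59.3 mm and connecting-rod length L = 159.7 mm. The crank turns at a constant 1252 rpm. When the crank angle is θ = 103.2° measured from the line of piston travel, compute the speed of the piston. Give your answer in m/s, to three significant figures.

ω = 2π·1252/60 = 131.1 rad/s
For an in-line slider-crank, x = r cosθ + √(L² − r² sin²θ), so v = −rω sinθ·[1 + r cosθ/√(L² − r² sin²θ)].
With r = 0.0593 m, L = 0.1597 m, θ = 103.2°: √(L² − r² sin²θ) = 0.1489 m.
v = −0.0593·131.1·0.97358·[1 + 0.0593·-0.22835/0.1489] = -6.881 m/s.
|v| = 6.881 m/s.

6.88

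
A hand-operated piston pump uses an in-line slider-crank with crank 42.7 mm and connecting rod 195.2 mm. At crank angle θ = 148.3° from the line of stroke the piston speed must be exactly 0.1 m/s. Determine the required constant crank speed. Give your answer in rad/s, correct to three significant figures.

For an in-line slider-crank, |v_piston| = rω|sinθ|·[1 + r cosθ/√(L² − r² sin²θ)].
With r = 0.0427 m, L = 0.1952 m, θ = 148.3°: the bracketed kinematic factor |dx/dθ| = 0.018234 m.
ω = v/|dx/dθ| = 0.1/0.018234 = 5.4843 rad/s.

5.48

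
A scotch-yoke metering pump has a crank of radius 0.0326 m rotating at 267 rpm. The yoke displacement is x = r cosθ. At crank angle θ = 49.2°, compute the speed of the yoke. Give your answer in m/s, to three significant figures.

ω = 27.96 rad/s (from 267 rpm).
x = r cosθ ⇒ ẋ = −rω sinθ.
|v| = rω|sinθ| = 0.0326·27.96·|sin 49.2°| = 0.69 m/s.

0.690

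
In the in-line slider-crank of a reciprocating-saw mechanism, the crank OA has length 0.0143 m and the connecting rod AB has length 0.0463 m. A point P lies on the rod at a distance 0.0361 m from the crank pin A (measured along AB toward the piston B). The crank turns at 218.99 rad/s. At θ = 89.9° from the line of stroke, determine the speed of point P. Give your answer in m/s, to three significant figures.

ω = 219 rad/s.  Crank-pin speed |V_A| = rω = 3.1316 m/s, perpendicular to OA.
Rod angle: sinφ = −(r/L) sinθ ⇒ φ = -17.990°; ω_rod = −rω cosθ/√(L²−r²sin²θ) = -0.12412 rad/s.
V_P = V_A + ω_rod × AP, with AP = 0.0361 m along the rod.
Components: V_Px = −rω sinθ − a·ω_rod·sinφ = -3.1329 m/s;  V_Py = rω cosθ + a·ω_rod·cosφ = +0.0012041 m/s.
|V_P| = √(V_Px² + V_Py²) = 3.1329 m/s.

3.13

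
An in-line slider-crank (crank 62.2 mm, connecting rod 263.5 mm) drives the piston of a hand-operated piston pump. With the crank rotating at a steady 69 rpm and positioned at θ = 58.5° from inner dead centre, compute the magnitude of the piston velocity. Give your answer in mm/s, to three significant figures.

431

ω = 2π·69/60 = 7.226 rad/s
For an in-line slider-crank, x = r cosθ + √(L² − r² sin²θ), so v = −rω sinθ·[1 + r cosθ/√(L² − r² sin²θ)].
With r = 0.0622 m, L = 0.2635 m, θ = 58.5°: √(L² − r² sin²θ) = 0.25811 m.
v = −0.0622·7.226·0.85264·[1 + 0.0622·0.52250/0.25811] = -0.43146 m/s.
|v| = 0.43146 m/s = 431.46 mm/s.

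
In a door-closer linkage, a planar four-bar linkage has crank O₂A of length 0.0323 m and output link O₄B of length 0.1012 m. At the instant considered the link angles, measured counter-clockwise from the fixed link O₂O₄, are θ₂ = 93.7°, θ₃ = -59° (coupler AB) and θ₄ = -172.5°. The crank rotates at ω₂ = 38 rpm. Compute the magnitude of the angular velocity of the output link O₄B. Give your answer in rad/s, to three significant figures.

0.635

ω₂ = 3.979 rad/s (from 38 rpm).
Differentiating the loop-closure r₂e^{iθ₂}+r₃e^{iθ₃}=r₁+r₄e^{iθ₄} gives r₂ω₂e^{iθ₂}+r₃ω₃e^{iθ₃}=r₄ω₄e^{iθ₄}.
Eliminating the other unknown: ω₄ = r₂ω₂ sin(θ₂−θ₃) / [r₄ sin(θ₄−θ₃)].
Numerator sine = +0.45865; denominator sine = -0.91706.
Result = 0.0323·3.979·(+0.45865) / (0.1012·(-0.91706)) = -0.63521 rad/s; magnitude 0.63521 rad/s.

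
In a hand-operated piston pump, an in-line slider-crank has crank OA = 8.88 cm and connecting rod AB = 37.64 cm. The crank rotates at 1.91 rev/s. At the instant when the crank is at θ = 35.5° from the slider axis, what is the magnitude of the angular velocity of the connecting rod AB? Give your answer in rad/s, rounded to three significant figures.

2.33

ω = 12 rad/s (converted from 1.91 rev/s).
The rod makes angle φ with the slider axis where L sinφ = r sinθ; differentiating, L cosφ·φ̇ = r ω cosθ.
L cosφ = √(L² − r² sin²θ) = 0.37285 m.
|ω_rod| = r ω |cosθ| / √(L² − r² sin²θ) = 0.0888·12·0.81412/0.37285 = 2.3269 rad/s.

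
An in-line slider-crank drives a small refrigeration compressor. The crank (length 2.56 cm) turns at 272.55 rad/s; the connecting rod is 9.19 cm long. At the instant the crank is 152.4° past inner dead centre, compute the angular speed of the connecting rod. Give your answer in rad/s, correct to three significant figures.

67.9

ω = 272.6 rad/s
The rod makes angle φ with the slider axis where L sinφ = r sinθ; differentiating, L cosφ·φ̇ = r ω cosθ.
L cosφ = √(L² − r² sin²θ) = 0.091131 m.
|ω_rod| = r ω |cosθ| / √(L² − r² sin²θ) = 0.0256·272.6·0.88620/0.091131 = 67.85 rad/s.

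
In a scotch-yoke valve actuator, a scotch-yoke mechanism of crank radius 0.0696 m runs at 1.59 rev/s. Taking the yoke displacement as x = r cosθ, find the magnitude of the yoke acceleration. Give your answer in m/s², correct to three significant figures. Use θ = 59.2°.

3.56

ω = 9.99 rad/s (from 1.59 rev/s).
x = r cosθ ⇒ ẍ = −rω² cosθ (ω constant).
|a| = rω²|cosθ| = 0.0696·(9.99)²·|cos 59.2°| = 3.5569 m/s².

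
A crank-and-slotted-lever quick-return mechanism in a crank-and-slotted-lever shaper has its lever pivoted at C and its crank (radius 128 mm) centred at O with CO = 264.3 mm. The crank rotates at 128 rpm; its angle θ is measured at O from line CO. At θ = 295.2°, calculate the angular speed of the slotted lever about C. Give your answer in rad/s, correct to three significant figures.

3.59

ω = 13.4 rad/s (from 128 rpm).
Crank pin A relative to C: A = (d + r cosθ, r sinθ); lever angle φ = atan2(r sinθ, d + r cosθ).
Differentiating tanφ: φ̇ = rω(d cosθ + r)/(d² + r² + 2dr cosθ).
d² + r² + 2dr cosθ = |CA|² = 0.115047 m²;  d cosθ + r = +0.24053 m.
|ω_lever| = |0.128·13.4·+0.24053| / 0.115047 = 3.5871 rad/s.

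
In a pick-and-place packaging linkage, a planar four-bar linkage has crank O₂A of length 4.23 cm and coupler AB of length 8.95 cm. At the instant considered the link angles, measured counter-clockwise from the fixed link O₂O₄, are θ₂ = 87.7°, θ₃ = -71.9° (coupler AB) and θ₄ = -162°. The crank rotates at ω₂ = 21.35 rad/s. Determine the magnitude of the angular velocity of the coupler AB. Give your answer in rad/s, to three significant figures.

ω₂ = 21.35 rad/s
Differentiating the loop-closure r₂e^{iθ₂}+r₃e^{iθ₃}=r₁+r₄e^{iθ₄} gives r₂ω₂e^{iθ₂}+r₃ω₃e^{iθ₃}=r₄ω₄e^{iθ₄}.
Eliminating the other unknown: ω₃ = r₂ω₂ sin(θ₄−θ₂) / [r₃ sin(θ₃−θ₄)].
Numerator sine = +0.93789; denominator sine = +1.00000.
Result = 0.0423·21.35·(+0.93789) / (0.0895·(+1.00000)) = +9.4638 rad/s; magnitude 9.4638 rad/s.

9.46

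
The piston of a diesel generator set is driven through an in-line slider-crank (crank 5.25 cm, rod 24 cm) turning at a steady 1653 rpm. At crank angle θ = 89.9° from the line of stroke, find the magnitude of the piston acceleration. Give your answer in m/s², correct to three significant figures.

350

ω = 2π·1653/60 = 173.1 rad/s
x(θ) = r cosθ + √(L² − r² sin²θ); with ω constant, a = ω²·d²x/dθ².
d²x/dθ² = −r cosθ − r²(cos2θ)/√u − r⁴ sin²2θ/(4u^{3/2}),  u = L² − r² sin²θ = 0.0548438 m².
Substituting r = 0.0525 m, L = 0.24 m, θ = 89.9°: d²x/dθ² = +0.011678 m.
a = ω²·d²x/dθ² = (173.1)²·(+0.011678) = +349.91 m/s²;  |a| = 349.91 m/s².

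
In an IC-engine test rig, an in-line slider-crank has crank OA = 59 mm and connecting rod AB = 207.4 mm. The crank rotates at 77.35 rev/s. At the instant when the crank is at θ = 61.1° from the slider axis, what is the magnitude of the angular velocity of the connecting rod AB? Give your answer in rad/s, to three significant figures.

ω = 486 rad/s (converted from 77.35 rev/s).
The rod makes angle φ with the slider axis where L sinφ = r sinθ; differentiating, L cosφ·φ̇ = r ω cosθ.
L cosφ = √(L² − r² sin²θ) = 0.20087 m.
|ω_rod| = r ω |cosθ| / √(L² − r² sin²θ) = 0.059·486·0.48328/0.20087 = 68.99 rad/s.

69.0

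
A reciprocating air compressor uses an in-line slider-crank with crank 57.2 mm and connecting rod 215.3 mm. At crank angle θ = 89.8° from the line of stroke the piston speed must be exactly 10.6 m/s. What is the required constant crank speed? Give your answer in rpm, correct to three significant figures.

1770

For an in-line slider-crank, |v_piston| = rω|sinθ|·[1 + r cosθ/√(L² − r² sin²θ)].
With r = 0.0572 m, L = 0.2153 m, θ = 89.8°: the bracketed kinematic factor |dx/dθ| = 0.057255 m.
ω = v/|dx/dθ| = 10.6/0.057255 = 185.14 rad/s.
N = 60ω/(2π) = 1767.9 rpm.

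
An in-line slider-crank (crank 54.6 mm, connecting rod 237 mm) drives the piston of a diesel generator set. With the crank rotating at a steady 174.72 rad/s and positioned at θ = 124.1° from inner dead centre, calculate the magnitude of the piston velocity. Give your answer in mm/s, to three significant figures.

ω = 174.7 rad/s
For an in-line slider-crank, x = r cosθ + √(L² − r² sin²θ), so v = −rω sinθ·[1 + r cosθ/√(L² − r² sin²θ)].
With r = 0.0546 m, L = 0.237 m, θ = 124.1°: √(L² − r² sin²θ) = 0.23265 m.
v = −0.0546·174.7·0.82806·[1 + 0.0546·-0.56064/0.23265] = -6.8601 m/s.
|v| = 6.8601 m/s = 6860.1 mm/s.

6860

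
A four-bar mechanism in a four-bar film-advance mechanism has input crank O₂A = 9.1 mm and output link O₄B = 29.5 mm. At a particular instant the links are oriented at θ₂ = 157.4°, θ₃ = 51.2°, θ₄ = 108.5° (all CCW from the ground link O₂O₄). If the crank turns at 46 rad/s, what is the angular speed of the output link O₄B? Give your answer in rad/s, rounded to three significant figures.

16.2

ω₂ = 46 rad/s
Differentiating the loop-closure r₂e^{iθ₂}+r₃e^{iθ₃}=r₁+r₄e^{iθ₄} gives r₂ω₂e^{iθ₂}+r₃ω₃e^{iθ₃}=r₄ω₄e^{iθ₄}.
Eliminating the other unknown: ω₄ = r₂ω₂ sin(θ₂−θ₃) / [r₄ sin(θ₄−θ₃)].
Numerator sine = +0.96029; denominator sine = +0.84151.
Result = 0.0091·46·(+0.96029) / (0.0295·(+0.84151)) = +16.193 rad/s; magnitude 16.193 rad/s.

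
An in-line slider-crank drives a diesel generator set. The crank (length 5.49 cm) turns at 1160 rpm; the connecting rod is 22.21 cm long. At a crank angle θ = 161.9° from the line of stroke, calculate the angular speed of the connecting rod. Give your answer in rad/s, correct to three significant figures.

28.6

ω = 121.5 rad/s (converted from 1160 rpm).
The rod makes angle φ with the slider axis where L sinφ = r sinθ; differentiating, L cosφ·φ̇ = r ω cosθ.
L cosφ = √(L² − r² sin²θ) = 0.22144 m.
|ω_rod| = r ω |cosθ| / √(L² − r² sin²θ) = 0.0549·121.5·0.95052/0.22144 = 28.626 rad/s.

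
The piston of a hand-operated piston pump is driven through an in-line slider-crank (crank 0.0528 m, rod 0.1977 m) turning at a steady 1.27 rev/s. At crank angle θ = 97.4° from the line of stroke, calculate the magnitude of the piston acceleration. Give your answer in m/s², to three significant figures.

1.33

ω = 2π·1.27 = 7.98 rad/s
x(θ) = r cosθ + √(L² − r² sin²θ); with ω constant, a = ω²·d²x/dθ².
d²x/dθ² = −r cosθ − r²(cos2θ)/√u − r⁴ sin²2θ/(4u^{3/2}),  u = L² − r² sin²θ = 0.0363437 m².
Substituting r = 0.0528 m, L = 0.1977 m, θ = 97.4°: d²x/dθ² = +0.020921 m.
a = ω²·d²x/dθ² = (7.98)²·(+0.020921) = +1.3321 m/s²;  |a| = 1.3321 m/s².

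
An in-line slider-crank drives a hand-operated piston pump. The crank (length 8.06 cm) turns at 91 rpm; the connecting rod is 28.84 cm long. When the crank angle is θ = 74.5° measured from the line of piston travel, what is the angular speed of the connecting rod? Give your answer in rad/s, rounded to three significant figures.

ω = 9.529 rad/s (converted from 91 rpm).
The rod makes angle φ with the slider axis where L sinφ = r sinθ; differentiating, L cosφ·φ̇ = r ω cosθ.
L cosφ = √(L² − r² sin²θ) = 0.27774 m.
|ω_rod| = r ω |cosθ| / √(L² − r² sin²θ) = 0.0806·9.529·0.26724/0.27774 = 0.73902 rad/s.

0.739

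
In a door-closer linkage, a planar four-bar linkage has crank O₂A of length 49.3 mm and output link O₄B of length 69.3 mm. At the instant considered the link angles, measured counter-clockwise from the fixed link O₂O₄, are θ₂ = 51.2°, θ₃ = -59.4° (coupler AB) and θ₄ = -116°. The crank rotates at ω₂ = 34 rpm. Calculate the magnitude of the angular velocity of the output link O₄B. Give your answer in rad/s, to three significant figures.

2.84

ω₂ = 3.56 rad/s (from 34 rpm).
Differentiating the loop-closure r₂e^{iθ₂}+r₃e^{iθ₃}=r₁+r₄e^{iθ₄} gives r₂ω₂e^{iθ₂}+r₃ω₃e^{iθ₃}=r₄ω₄e^{iθ₄}.
Eliminating the other unknown: ω₄ = r₂ω₂ sin(θ₂−θ₃) / [r₄ sin(θ₄−θ₃)].
Numerator sine = +0.93606; denominator sine = -0.83485.
Result = 0.0493·3.56·(+0.93606) / (0.0693·(-0.83485)) = -2.84 rad/s; magnitude 2.84 rad/s.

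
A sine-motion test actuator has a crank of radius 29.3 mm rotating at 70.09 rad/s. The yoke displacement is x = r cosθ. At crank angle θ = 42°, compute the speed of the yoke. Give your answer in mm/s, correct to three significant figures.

1370

ω = 70.09 rad/s
x = r cosθ ⇒ ẋ = −rω sinθ.
|v| = rω|sinθ| = 0.0293·70.09·|sin 42°| = 1.3742 m/s = 1374.2 mm/s.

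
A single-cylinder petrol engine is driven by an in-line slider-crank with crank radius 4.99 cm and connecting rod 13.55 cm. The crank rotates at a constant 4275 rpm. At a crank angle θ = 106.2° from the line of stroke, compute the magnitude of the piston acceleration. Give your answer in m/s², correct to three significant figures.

ω = 2π·4275/60 = 447.7 rad/s
x(θ) = r cosθ + √(L² − r² sin²θ); with ω constant, a = ω²·d²x/dθ².
d²x/dθ² = −r cosθ − r²(cos2θ)/√u − r⁴ sin²2θ/(4u^{3/2}),  u = L² − r² sin²θ = 0.0160641 m².
Substituting r = 0.0499 m, L = 0.1355 m, θ = 106.2°: d²x/dθ² = +0.030291 m.
a = ω²·d²x/dθ² = (447.7)²·(+0.030291) = +6070.7 m/s²;  |a| = 6070.7 m/s².

6070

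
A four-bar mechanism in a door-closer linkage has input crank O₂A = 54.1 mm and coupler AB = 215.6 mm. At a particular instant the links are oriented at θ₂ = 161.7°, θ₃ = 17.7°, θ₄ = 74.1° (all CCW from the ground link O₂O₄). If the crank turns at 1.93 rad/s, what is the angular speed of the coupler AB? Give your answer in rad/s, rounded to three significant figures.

0.581

ω₂ = 1.93 rad/s
Differentiating the loop-closure r₂e^{iθ₂}+r₃e^{iθ₃}=r₁+r₄e^{iθ₄} gives r₂ω₂e^{iθ₂}+r₃ω₃e^{iθ₃}=r₄ω₄e^{iθ₄}.
Eliminating the other unknown: ω₃ = r₂ω₂ sin(θ₄−θ₂) / [r₃ sin(θ₃−θ₄)].
Numerator sine = -0.99912; denominator sine = -0.83292.
Result = 0.0541·1.93·(-0.99912) / (0.2156·(-0.83292)) = +0.58093 rad/s; magnitude 0.58093 rad/s.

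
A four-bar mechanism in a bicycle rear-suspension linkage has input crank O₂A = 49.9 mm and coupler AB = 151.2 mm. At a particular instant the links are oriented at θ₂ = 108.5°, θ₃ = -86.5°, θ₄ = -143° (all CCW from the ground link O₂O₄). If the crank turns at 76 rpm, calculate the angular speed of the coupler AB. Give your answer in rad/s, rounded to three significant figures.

ω₂ = 7.959 rad/s (from 76 rpm).
Differentiating the loop-closure r₂e^{iθ₂}+r₃e^{iθ₃}=r₁+r₄e^{iθ₄} gives r₂ω₂e^{iθ₂}+r₃ω₃e^{iθ₃}=r₄ω₄e^{iθ₄}.
Eliminating the other unknown: ω₃ = r₂ω₂ sin(θ₄−θ₂) / [r₃ sin(θ₃−θ₄)].
Numerator sine = +0.94832; denominator sine = +0.83389.
Result = 0.0499·7.959·(+0.94832) / (0.1512·(+0.83389)) = +2.987 rad/s; magnitude 2.987 rad/s.

2.99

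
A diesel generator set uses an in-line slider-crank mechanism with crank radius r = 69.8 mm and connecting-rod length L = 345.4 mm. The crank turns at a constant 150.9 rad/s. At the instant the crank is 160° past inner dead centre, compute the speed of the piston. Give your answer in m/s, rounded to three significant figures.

2.92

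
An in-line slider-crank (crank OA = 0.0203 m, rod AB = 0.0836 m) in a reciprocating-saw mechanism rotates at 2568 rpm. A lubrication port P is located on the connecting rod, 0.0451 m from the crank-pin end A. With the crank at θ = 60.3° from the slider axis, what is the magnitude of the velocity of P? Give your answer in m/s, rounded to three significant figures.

5.21

ω = 268.9 rad/s.  Crank-pin speed |V_A| = rω = 5.4591 m/s, perpendicular to OA.
Rod angle: sinφ = −(r/L) sinθ ⇒ φ = -12.176°; ω_rod = −rω cosθ/√(L²−r²sin²θ) = -33.098 rad/s.
V_P = V_A + ω_rod × AP, with AP = 0.0451 m along the rod.
Components: V_Px = −rω sinθ − a·ω_rod·sinφ = -5.0568 m/s;  V_Py = rω cosθ + a·ω_rod·cosφ = +1.2456 m/s.
|V_P| = √(V_Px² + V_Py²) = 5.2079 m/s.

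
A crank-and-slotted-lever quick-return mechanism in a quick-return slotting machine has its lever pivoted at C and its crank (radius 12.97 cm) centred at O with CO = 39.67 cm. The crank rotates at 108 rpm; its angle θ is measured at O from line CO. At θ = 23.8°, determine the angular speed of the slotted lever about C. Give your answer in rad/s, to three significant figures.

2.69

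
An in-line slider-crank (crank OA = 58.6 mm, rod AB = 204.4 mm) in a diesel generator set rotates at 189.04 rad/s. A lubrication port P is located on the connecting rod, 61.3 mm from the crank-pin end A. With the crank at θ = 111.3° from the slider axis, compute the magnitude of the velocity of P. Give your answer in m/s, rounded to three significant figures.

10.4

ω = 189 rad/s.  Crank-pin speed |V_A| = rω = 11.078 m/s, perpendicular to OA.
Rod angle: sinφ = −(r/L) sinθ ⇒ φ = -15.492°; ω_rod = −rω cosθ/√(L²−r²sin²θ) = +20.429 rad/s.
V_P = V_A + ω_rod × AP, with AP = 0.0613 m along the rod.
Components: V_Px = −rω sinθ − a·ω_rod·sinφ = -9.9865 m/s;  V_Py = rω cosθ + a·ω_rod·cosφ = -2.8172 m/s.
|V_P| = √(V_Px² + V_Py²) = 10.376 m/s.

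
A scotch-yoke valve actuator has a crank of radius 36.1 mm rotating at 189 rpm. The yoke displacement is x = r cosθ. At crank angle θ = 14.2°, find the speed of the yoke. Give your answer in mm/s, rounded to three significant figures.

175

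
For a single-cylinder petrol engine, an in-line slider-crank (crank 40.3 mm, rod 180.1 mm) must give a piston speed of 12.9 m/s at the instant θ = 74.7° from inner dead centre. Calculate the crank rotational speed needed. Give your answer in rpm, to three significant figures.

For an in-line slider-crank, |v_piston| = rω|sinθ|·[1 + r cosθ/√(L² − r² sin²θ)].
With r = 0.0403 m, L = 0.1801 m, θ = 74.7°: the bracketed kinematic factor |dx/dθ| = 0.041222 m.
ω = v/|dx/dθ| = 12.9/0.041222 = 312.94 rad/s.
N = 60ω/(2π) = 2988.3 rpm.

2990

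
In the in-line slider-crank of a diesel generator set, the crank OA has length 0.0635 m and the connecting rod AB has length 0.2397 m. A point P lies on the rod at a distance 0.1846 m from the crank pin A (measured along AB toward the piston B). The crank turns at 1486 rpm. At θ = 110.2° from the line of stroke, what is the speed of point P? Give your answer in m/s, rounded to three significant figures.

ω = 155.6 rad/s.  Crank-pin speed |V_A| = rω = 9.8815 m/s, perpendicular to OA.
Rod angle: sinφ = −(r/L) sinθ ⇒ φ = -14.396°; ω_rod = −rω cosθ/√(L²−r²sin²θ) = +14.696 rad/s.
V_P = V_A + ω_rod × AP, with AP = 0.1846 m along the rod.
Components: V_Px = −rω sinθ − a·ω_rod·sinφ = -8.5992 m/s;  V_Py = rω cosθ + a·ω_rod·cosφ = -0.78433 m/s.
|V_P| = √(V_Px² + V_Py²) = 8.6349 m/s.

8.63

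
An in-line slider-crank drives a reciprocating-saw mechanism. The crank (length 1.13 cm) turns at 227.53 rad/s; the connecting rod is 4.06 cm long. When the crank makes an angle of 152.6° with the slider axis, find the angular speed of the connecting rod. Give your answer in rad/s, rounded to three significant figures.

56.7

ω = 227.5 rad/s
The rod makes angle φ with the slider axis where L sinφ = r sinθ; differentiating, L cosφ·φ̇ = r ω cosθ.
L cosφ = √(L² − r² sin²θ) = 0.040266 m.
|ω_rod| = r ω |cosθ| / √(L² − r² sin²θ) = 0.0113·227.5·0.88782/0.040266 = 56.69 rad/s.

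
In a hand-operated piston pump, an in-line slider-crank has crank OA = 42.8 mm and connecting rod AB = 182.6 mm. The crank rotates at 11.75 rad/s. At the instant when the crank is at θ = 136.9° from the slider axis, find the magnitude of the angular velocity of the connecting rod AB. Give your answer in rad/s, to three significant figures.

ω = 11.75 rad/s
The rod makes angle φ with the slider axis where L sinφ = r sinθ; differentiating, L cosφ·φ̇ = r ω cosθ.
L cosφ = √(L² − r² sin²θ) = 0.18024 m.
|ω_rod| = r ω |cosθ| / √(L² − r² sin²θ) = 0.0428·11.75·0.73016/0.18024 = 2.0372 rad/s.

2.04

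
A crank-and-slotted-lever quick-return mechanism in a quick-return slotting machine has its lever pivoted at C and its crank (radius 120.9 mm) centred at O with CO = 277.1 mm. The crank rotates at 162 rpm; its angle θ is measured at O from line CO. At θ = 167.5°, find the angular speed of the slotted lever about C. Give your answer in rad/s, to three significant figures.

ω = 16.96 rad/s (from 162 rpm).
Crank pin A relative to C: A = (d + r cosθ, r sinθ); lever angle φ = atan2(r sinθ, d + r cosθ).
Differentiating tanφ: φ̇ = rω(d cosθ + r)/(d² + r² + 2dr cosθ).
d² + r² + 2dr cosθ = |CA|² = 0.0259867 m²;  d cosθ + r = -0.14963 m.
|ω_lever| = |0.1209·16.96·-0.14963| / 0.0259867 = 11.81 rad/s.

11.8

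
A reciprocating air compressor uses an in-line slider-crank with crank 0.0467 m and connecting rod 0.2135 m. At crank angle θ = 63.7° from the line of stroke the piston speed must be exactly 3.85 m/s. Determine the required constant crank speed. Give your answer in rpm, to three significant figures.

799

For an in-line slider-crank, |v_piston| = rω|sinθ|·[1 + r cosθ/√(L² − r² sin²θ)].
With r = 0.0467 m, L = 0.2135 m, θ = 63.7°: the bracketed kinematic factor |dx/dθ| = 0.046004 m.
ω = v/|dx/dθ| = 3.85/0.046004 = 83.689 rad/s.
N = 60ω/(2π) = 799.17 rpm.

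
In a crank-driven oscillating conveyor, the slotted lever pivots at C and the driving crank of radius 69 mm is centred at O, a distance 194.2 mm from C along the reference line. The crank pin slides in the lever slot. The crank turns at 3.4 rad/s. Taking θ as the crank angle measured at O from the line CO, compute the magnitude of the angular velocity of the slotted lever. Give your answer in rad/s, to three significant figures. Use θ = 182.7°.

ω = 3.4 rad/s
Crank pin A relative to C: A = (d + r cosθ, r sinθ); lever angle φ = atan2(r sinθ, d + r cosθ).
Differentiating tanφ: φ̇ = rω(d cosθ + r)/(d² + r² + 2dr cosθ).
d² + r² + 2dr cosθ = |CA|² = 0.0157048 m²;  d cosθ + r = -0.12498 m.
|ω_lever| = |0.069·3.4·-0.12498| / 0.0157048 = 1.867 rad/s.

1.87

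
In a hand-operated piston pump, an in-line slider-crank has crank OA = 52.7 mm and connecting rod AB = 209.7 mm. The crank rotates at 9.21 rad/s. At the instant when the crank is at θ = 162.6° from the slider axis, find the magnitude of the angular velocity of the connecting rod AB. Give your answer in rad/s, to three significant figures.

2.21

ω = 9.21 rad/s
The rod makes angle φ with the slider axis where L sinφ = r sinθ; differentiating, L cosφ·φ̇ = r ω cosθ.
L cosφ = √(L² − r² sin²θ) = 0.20911 m.
|ω_rod| = r ω |cosθ| / √(L² − r² sin²θ) = 0.0527·9.21·0.95424/0.20911 = 2.2149 rad/s.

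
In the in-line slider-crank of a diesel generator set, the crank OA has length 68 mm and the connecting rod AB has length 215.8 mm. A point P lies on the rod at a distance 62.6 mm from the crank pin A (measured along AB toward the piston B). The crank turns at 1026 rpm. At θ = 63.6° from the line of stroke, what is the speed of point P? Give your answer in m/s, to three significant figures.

ω = 107.4 rad/s.  Crank-pin speed |V_A| = rω = 7.3061 m/s, perpendicular to OA.
Rod angle: sinφ = −(r/L) sinθ ⇒ φ = -16.394°; ω_rod = −rω cosθ/√(L²−r²sin²θ) = -15.691 rad/s.
V_P = V_A + ω_rod × AP, with AP = 0.0626 m along the rod.
Components: V_Px = −rω sinθ − a·ω_rod·sinφ = -6.8214 m/s;  V_Py = rω cosθ + a·ω_rod·cosφ = +2.3062 m/s.
|V_P| = √(V_Px² + V_Py²) = 7.2007 m/s.

7.20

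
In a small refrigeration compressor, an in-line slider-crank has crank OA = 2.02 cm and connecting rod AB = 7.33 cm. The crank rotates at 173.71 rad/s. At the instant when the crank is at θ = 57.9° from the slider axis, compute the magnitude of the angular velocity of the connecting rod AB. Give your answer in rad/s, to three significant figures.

26.2

ω = 173.7 rad/s
The rod makes angle φ with the slider axis where L sinφ = r sinθ; differentiating, L cosφ·φ̇ = r ω cosθ.
L cosφ = √(L² − r² sin²θ) = 0.071275 m.
|ω_rod| = r ω |cosθ| / √(L² − r² sin²θ) = 0.0202·173.7·0.53140/0.071275 = 26.161 rad/s.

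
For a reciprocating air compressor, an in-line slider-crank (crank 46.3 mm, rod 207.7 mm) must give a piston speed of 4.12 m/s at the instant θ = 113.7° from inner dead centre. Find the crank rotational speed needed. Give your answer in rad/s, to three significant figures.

For an in-line slider-crank, |v_piston| = rω|sinθ|·[1 + r cosθ/√(L² − r² sin²θ)].
With r = 0.0463 m, L = 0.2077 m, θ = 113.7°: the bracketed kinematic factor |dx/dθ| = 0.038515 m.
ω = v/|dx/dθ| = 4.12/0.038515 = 106.97 rad/s.

107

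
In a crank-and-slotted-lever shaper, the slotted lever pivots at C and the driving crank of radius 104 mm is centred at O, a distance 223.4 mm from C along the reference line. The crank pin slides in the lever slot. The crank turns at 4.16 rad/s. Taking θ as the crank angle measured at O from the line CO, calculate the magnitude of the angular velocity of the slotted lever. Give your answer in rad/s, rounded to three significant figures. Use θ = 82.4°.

0.864

ω = 4.16 rad/s
Crank pin A relative to C: A = (d + r cosθ, r sinθ); lever angle φ = atan2(r sinθ, d + r cosθ).
Differentiating tanφ: φ̇ = rω(d cosθ + r)/(d² + r² + 2dr cosθ).
d² + r² + 2dr cosθ = |CA|² = 0.0668691 m²;  d cosθ + r = +0.13355 m.
|ω_lever| = |0.104·4.16·+0.13355| / 0.0668691 = 0.86404 rad/s.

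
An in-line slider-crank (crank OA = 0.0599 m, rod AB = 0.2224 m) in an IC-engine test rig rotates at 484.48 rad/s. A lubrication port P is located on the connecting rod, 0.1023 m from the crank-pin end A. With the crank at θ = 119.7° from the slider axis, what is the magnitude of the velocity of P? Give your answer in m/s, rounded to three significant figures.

24.9

ω = 484.5 rad/s.  Crank-pin speed |V_A| = rω = 29.02 m/s, perpendicular to OA.
Rod angle: sinφ = −(r/L) sinθ ⇒ φ = -13.530°; ω_rod = −rω cosθ/√(L²−r²sin²θ) = +66.496 rad/s.
V_P = V_A + ω_rod × AP, with AP = 0.1023 m along the rod.
Components: V_Px = −rω sinθ − a·ω_rod·sinφ = -23.617 m/s;  V_Py = rω cosθ + a·ω_rod·cosφ = -7.7646 m/s.
|V_P| = √(V_Px² + V_Py²) = 24.86 m/s.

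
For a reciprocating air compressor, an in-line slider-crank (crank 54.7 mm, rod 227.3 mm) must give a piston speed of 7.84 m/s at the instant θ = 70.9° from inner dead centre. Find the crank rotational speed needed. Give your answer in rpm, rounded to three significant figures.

For an in-line slider-crank, |v_piston| = rω|sinθ|·[1 + r cosθ/√(L² − r² sin²θ)].
With r = 0.0547 m, L = 0.2273 m, θ = 70.9°: the bracketed kinematic factor |dx/dθ| = 0.055868 m.
ω = v/|dx/dθ| = 7.84/0.055868 = 140.33 rad/s.
N = 60ω/(2π) = 1340 rpm.

1340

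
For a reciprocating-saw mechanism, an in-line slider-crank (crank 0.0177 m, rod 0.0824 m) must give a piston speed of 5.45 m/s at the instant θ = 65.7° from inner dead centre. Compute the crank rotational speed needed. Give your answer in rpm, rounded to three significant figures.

2960

For an in-line slider-crank, |v_piston| = rω|sinθ|·[1 + r cosθ/√(L² − r² sin²θ)].
With r = 0.0177 m, L = 0.0824 m, θ = 65.7°: the bracketed kinematic factor |dx/dθ| = 0.017586 m.
ω = v/|dx/dθ| = 5.45/0.017586 = 309.91 rad/s.
N = 60ω/(2π) = 2959.4 rpm.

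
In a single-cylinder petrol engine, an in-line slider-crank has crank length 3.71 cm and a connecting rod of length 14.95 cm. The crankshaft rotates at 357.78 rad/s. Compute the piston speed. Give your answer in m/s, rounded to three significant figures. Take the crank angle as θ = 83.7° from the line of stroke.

13.6

ω = 357.8 rad/s
For an in-line slider-crank, x = r cosθ + √(L² − r² sin²θ), so v = −rω sinθ·[1 + r cosθ/√(L² − r² sin²θ)].
With r = 0.0371 m, L = 0.1495 m, θ = 83.7°: √(L² − r² sin²θ) = 0.14488 m.
v = −0.0371·357.8·0.99396·[1 + 0.0371·0.10973/0.14488] = -13.564 m/s.
|v| = 13.564 m/s.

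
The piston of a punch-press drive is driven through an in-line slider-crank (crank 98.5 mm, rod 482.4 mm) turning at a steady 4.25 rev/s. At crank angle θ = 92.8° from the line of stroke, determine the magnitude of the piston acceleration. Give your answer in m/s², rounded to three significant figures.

18.0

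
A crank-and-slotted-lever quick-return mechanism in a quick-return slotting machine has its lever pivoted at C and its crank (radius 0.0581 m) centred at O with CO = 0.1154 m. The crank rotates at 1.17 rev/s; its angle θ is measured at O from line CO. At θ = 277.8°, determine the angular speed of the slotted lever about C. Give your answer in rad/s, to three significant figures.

1.70

ω = 7.351 rad/s (from 1.17 rev/s).
Crank pin A relative to C: A = (d + r cosθ, r sinθ); lever angle φ = atan2(r sinθ, d + r cosθ).
Differentiating tanφ: φ̇ = rω(d cosθ + r)/(d² + r² + 2dr cosθ).
d² + r² + 2dr cosθ = |CA|² = 0.0185126 m²;  d cosθ + r = +0.073762 m.
|ω_lever| = |0.0581·7.351·+0.073762| / 0.0185126 = 1.7018 rad/s.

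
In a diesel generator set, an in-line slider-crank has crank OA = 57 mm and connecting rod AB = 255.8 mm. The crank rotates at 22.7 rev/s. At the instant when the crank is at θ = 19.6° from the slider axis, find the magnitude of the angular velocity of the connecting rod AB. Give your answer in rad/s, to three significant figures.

ω = 142.6 rad/s (converted from 22.7 rev/s).
The rod makes angle φ with the slider axis where L sinφ = r sinθ; differentiating, L cosφ·φ̇ = r ω cosθ.
L cosφ = √(L² − r² sin²θ) = 0.25508 m.
|ω_rod| = r ω |cosθ| / √(L² − r² sin²θ) = 0.057·142.6·0.94206/0.25508 = 30.024 rad/s.

30.0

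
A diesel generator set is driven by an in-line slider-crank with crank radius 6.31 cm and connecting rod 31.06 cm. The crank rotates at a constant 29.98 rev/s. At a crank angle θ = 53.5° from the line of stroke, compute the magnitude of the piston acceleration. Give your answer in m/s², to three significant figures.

1200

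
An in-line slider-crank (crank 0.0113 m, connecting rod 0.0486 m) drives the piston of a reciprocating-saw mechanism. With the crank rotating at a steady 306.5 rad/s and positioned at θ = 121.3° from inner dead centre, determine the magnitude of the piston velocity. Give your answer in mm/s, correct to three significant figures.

2590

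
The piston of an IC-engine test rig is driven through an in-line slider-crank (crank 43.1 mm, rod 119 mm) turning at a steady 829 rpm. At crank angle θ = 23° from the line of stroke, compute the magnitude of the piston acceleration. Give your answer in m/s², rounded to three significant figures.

ω = 2π·829/60 = 86.81 rad/s
x(θ) = r cosθ + √(L² − r² sin²θ); with ω constant, a = ω²·d²x/dθ².
d²x/dθ² = −r cosθ − r²(cos2θ)/√u − r⁴ sin²2θ/(4u^{3/2}),  u = L² − r² sin²θ = 0.0138774 m².
Substituting r = 0.0431 m, L = 0.119 m, θ = 23°: d²x/dθ² = -0.050901 m.
a = ω²·d²x/dθ² = (86.81)²·(-0.050901) = -383.61 m/s²;  |a| = 383.61 m/s².

384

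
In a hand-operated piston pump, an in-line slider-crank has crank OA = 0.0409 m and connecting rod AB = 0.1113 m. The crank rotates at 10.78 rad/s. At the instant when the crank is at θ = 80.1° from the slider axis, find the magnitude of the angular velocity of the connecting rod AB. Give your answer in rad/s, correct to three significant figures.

0.731

ω = 10.78 rad/s
The rod makes angle φ with the slider axis where L sinφ = r sinθ; differentiating, L cosφ·φ̇ = r ω cosθ.
L cosφ = √(L² − r² sin²θ) = 0.10375 m.
|ω_rod| = r ω |cosθ| / √(L² − r² sin²θ) = 0.0409·10.78·0.17193/0.10375 = 0.73063 rad/s.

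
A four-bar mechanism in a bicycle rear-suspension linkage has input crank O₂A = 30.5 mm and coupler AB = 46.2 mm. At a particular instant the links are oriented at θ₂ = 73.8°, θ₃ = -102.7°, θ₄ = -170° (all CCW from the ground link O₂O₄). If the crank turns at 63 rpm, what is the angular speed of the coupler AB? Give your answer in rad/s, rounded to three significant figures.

4.24

ω₂ = 6.597 rad/s (from 63 rpm).
Differentiating the loop-closure r₂e^{iθ₂}+r₃e^{iθ₃}=r₁+r₄e^{iθ₄} gives r₂ω₂e^{iθ₂}+r₃ω₃e^{iθ₃}=r₄ω₄e^{iθ₄}.
Eliminating the other unknown: ω₃ = r₂ω₂ sin(θ₄−θ₂) / [r₃ sin(θ₃−θ₄)].
Numerator sine = +0.89726; denominator sine = +0.92254.
Result = 0.0305·6.597·(+0.89726) / (0.0462·(+0.92254)) = +4.236 rad/s; magnitude 4.236 rad/s.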